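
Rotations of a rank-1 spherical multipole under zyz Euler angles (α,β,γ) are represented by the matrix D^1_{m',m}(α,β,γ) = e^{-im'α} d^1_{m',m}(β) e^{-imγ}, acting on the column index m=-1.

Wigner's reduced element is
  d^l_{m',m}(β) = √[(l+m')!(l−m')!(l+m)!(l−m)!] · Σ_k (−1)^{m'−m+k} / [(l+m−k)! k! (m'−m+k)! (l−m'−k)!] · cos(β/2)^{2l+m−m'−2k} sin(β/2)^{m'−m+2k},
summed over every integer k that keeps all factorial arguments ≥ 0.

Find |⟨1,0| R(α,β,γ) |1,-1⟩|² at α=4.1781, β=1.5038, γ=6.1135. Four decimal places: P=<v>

Split into d^1_{0,-1}(β=1.5038) × two z-phases.
With c≡cos(β/2)=0.730392 and s≡sin(β/2)=0.683028, N=[1·1·1·2]^{1/2}=1.414214
Admissible k: 0..0 (factorial args all ≥0)
  k=0: (−1)^1·1.4142/(1)·0.7304^1·0.6830^1 = -0.705520
d^1_{0,-1}(1.5038) = -0.705520
|D^1_{0,-1}|² = |d^1_{0,-1}(β)|² = (-0.705520)² = 0.497759 (the z-rotation phases have unit modulus)

P=0.4978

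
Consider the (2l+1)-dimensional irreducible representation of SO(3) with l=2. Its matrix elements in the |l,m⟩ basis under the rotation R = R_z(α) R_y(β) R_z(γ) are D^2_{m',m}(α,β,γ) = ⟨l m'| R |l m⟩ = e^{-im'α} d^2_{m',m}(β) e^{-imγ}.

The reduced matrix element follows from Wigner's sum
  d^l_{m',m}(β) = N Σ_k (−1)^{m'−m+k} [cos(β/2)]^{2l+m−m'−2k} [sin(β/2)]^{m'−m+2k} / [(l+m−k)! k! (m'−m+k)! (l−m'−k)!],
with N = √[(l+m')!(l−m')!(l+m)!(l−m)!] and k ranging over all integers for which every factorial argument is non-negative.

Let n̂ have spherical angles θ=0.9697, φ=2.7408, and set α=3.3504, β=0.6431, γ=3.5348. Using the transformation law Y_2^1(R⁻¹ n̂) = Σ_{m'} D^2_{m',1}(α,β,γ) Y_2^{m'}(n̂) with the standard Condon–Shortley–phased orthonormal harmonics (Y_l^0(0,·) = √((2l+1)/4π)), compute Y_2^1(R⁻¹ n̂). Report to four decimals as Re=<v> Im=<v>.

Re=0.0037 Im=-0.3404

Need the full column D^2_{m',1} for m'=−2..2 at α=3.3504, β=0.6431, γ=3.5348.
cos(β/2)=0.948747, sin(β/2)=0.316037
d^2_{-2,1}: single k=3 term ⇒ +0.059896;  D = -0.059878-0.001462i
d^2_{-1,1}: k∈[2..3] ⇒ +0.269711 -0.009976 = +0.259735;  D = +0.255332-0.047624i
d^2_{0,1}: k∈[1..2] ⇒ +0.661097 -0.073357 = +0.587740;  D = -0.542886+0.225194i
d^2_{1,1}: k∈[0..1] ⇒ +0.810217 -0.269711 = +0.540505;  D = +0.445483-0.306090i
d^2_{2,1}: single k=0 term ⇒ -0.539783;  D = +0.371858-0.391264i
Y_2^{m'}(θ=0.9697,φ=2.7408) and Σ D·Y over m':
  (-0.0599-0.0015i)·(+0.1827+0.1888i)  (+0.2553-0.0476i)·(-0.3318-0.1406i)  (-0.5429+0.2252i)·(-0.0128+0.0000i)  (+0.4455-0.3061i)·(+0.3318-0.1406i)  (+0.3719-0.3913i)·(+0.1827-0.1888i)
Y_2^1(R⁻¹ n̂) = +0.003725-0.340411i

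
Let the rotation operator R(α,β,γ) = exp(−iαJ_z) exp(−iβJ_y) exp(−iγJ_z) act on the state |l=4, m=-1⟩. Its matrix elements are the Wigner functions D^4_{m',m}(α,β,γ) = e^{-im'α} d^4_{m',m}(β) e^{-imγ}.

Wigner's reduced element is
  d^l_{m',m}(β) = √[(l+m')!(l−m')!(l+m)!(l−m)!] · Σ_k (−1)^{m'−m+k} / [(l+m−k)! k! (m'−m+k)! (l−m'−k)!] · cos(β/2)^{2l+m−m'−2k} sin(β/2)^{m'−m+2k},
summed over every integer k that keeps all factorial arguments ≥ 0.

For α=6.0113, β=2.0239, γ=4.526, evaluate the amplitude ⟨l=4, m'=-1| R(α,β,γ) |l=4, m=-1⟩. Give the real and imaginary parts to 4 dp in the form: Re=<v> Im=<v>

Split into d^4_{-1,-1}(β=2.0239) × two z-phases.
With c≡cos(β/2)=0.530208 and s≡sin(β/2)=0.847867, N=[6·120·6·120]^{1/2}=720.000000
Admissible k: 0..3 (factorial args all ≥0)
  k=0: (−1)^0·720.0000/(720)·0.5302^8·0.8479^0 = +0.006246
  k=1: (−1)^1·720.0000/(48)·0.5302^6·0.8479^2 = -0.239567
  k=2: (−1)^2·720.0000/(24)·0.5302^4·0.8479^4 = +1.225235
  k=3: (−1)^3·720.0000/(72)·0.5302^2·0.8479^6 = -1.044385
d^4_{-1,-1}(2.0239) = +0.006246 -0.239567 +1.225235 -1.044385 = -0.052472
D = (+0.963266-0.268548i)·(-0.052472)·(-0.185312-0.982680i) = +0.023214+0.047057i

Re=0.0232 Im=0.0471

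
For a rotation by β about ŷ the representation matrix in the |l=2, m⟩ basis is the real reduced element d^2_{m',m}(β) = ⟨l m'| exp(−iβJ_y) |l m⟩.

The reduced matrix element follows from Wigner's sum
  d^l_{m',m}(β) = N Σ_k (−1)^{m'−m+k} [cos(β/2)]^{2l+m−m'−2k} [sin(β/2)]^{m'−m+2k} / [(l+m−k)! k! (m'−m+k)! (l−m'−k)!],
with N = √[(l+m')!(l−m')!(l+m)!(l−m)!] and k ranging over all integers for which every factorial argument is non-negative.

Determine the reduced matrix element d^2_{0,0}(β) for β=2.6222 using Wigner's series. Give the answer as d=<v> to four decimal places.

d^2_{0,0}(β=2.6222) via Wigner's sum:
c=cos(2.6222/2)=0.256787, s=sin(2.6222/2)=0.966468; N=√[2·2·2·2]=4.000000
k: max(0,(0)−(0))=0 … min(2+(0),2−(0))=2
  k=0: (−1)^0·4.0000/(4)·0.2568^4·0.9665^0 = +0.004348
  k=1: (−1)^1·4.0000/(1)·0.2568^2·0.9665^2 = -0.246366
  k=2: (−1)^2·4.0000/(4)·0.2568^0·0.9665^4 = +0.872469
d^2_{0,0}(2.6222) = +0.004348 -0.246366 +0.872469 = +0.630451

d=0.6305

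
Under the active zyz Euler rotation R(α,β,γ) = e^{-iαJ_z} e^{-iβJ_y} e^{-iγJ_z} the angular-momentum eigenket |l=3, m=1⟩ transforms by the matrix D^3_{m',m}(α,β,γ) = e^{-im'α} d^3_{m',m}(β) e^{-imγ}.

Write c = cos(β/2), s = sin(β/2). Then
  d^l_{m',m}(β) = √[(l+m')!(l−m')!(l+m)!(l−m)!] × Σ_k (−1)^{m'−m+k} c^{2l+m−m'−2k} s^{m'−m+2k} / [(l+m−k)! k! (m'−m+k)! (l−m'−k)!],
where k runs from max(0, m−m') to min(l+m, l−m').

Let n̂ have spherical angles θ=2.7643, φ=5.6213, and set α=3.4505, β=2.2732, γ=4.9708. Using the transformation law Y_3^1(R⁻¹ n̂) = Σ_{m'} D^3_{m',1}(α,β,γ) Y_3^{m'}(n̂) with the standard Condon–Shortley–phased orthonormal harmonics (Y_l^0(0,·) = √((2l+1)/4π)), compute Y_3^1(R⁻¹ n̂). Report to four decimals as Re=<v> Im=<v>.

Re=-0.0006 Im=0.0069

Need the full column D^3_{m',1} for m'=−3..3 at α=3.4505, β=2.2732, γ=4.9708.
cos(β/2)=0.420681, sin(β/2)=0.907208
d^3_{-3,1}: single k=4 term ⇒ +0.464281;  D = +0.287697-0.364400i
d^3_{-2,1}: k∈[3..4] ⇒ +0.351570 -0.817502 = -0.465932;  D = +0.163876-0.436162i
d^3_{-1,1}: k∈[2..4] ⇒ +0.154660 -0.959014 +0.557497 = -0.246857;  D = -0.012460+0.246542i
d^3_{0,1}: k∈[1..3] ⇒ +0.041406 -0.577688 +0.895528 = +0.359247;  D = +0.091804+0.347319i
d^3_{1,1}: k∈[0..2] ⇒ +0.005543 -0.206214 +0.719261 = +0.518590;  D = -0.278676-0.437350i
d^3_{2,1}: k∈[0..1] ⇒ -0.037798 +0.351570 = +0.313771;  D = +0.241079+0.200831i
d^3_{3,1}: single k=0 term ⇒ +0.099833;  D = -0.092500-0.037554i
Y_3^{m'}(θ=2.7643,φ=5.6213) and Σ D·Y over m':
  (+0.2877-0.3644i)·(-0.0084+0.0191i)  (+0.1639-0.4362i)·(-0.0315-0.1250i)  (-0.0125+0.2465i)·(+0.3119+0.2430i)  (+0.0918+0.3473i)·(-0.4584+0.0000i)  (-0.2787-0.4373i)·(-0.3119+0.2430i)  (+0.2411+0.2008i)·(-0.0315+0.1250i)  (-0.0925-0.0376i)·(+0.0084+0.0191i)
Y_3^1(R⁻¹ n̂) = -0.000605+0.006904i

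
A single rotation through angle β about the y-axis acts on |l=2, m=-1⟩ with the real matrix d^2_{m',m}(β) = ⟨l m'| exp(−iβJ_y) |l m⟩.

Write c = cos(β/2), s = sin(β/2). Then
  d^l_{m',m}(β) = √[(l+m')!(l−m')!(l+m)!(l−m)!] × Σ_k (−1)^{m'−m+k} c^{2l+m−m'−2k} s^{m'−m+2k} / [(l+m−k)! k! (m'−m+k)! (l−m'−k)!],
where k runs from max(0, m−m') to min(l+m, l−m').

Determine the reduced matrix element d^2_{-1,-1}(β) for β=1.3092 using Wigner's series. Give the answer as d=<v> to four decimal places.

d^2_{-1,-1}(β=1.3092) via Wigner's sum:
Half-angle: c=0.793292, s=0.608842. N=√(1·6·1·6)=6.000000
k: max(0,(-1)−(-1))=0 … min(2+(-1),2−(-1))=1
  k=0: (−1)^0·6.0000/(6)·0.7933^4·0.6088^0 = +0.396033
  k=1: (−1)^1·6.0000/(2)·0.7933^2·0.6088^2 = -0.699836
d^2_{-1,-1}(1.3092) = +0.396033 -0.699836 = -0.303803

d=-0.3038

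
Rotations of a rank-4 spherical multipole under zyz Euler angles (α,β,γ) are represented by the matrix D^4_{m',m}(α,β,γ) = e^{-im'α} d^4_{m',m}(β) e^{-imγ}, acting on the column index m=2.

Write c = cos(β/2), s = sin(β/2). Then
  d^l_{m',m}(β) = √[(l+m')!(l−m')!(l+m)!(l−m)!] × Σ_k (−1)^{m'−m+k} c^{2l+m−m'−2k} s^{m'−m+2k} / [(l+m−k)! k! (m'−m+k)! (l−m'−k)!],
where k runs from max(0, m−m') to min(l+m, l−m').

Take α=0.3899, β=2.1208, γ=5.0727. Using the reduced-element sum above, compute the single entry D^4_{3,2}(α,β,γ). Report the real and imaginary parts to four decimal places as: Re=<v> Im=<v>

Re=0.0584 Im=0.1764

First d^4_{3,2}(β=2.1208), then the phase factors e^{-i(3)α} and e^{-i(2)γ}:
With c≡cos(β/2)=0.488523 and s≡sin(β/2)=0.872551, N=[5040·1·720·2]^{1/2}=2693.993318
k: max(0,(2)−(3))=0 … min(4+(2),4−(3))=1
  k=0: (−1)^1·2693.9933/(720)·0.4885^7·0.8726^1 = -0.021680
  k=1: (−1)^2·2693.9933/(240)·0.4885^5·0.8726^3 = +0.207483
d^4_{3,2}(2.1208) = -0.021680 +0.207483 = +0.185804
Attach z-rotation phases: D = e^{-i(3)(0.3899)}·(+0.185804)·e^{-i(2)(5.0727)} = +0.058364+0.176399i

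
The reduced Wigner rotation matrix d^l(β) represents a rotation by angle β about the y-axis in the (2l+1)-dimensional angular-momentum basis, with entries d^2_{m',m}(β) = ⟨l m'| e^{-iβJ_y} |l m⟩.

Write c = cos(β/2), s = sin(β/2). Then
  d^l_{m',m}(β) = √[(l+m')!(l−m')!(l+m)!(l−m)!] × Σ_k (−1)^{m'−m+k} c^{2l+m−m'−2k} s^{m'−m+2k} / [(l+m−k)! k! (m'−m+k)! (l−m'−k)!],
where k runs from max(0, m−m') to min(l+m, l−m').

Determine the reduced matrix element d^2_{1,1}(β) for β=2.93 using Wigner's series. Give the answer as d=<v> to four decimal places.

d=-0.0330

d^2_{1,1}(β=2.93) via Wigner's sum:
c=cos(2.93/2)=0.105599, s=sin(2.93/2)=0.994409; N=√[6·1·6·1]=6.000000
Admissible k: 0..1 (factorial args all ≥0)
  k=0: (−1)^0·6.0000/(6)·0.1056^4·0.9944^0 = +0.000124
  k=1: (−1)^1·6.0000/(2)·0.1056^2·0.9944^2 = -0.033080
d^2_{1,1}(2.93) = +0.000124 -0.033080 = -0.032956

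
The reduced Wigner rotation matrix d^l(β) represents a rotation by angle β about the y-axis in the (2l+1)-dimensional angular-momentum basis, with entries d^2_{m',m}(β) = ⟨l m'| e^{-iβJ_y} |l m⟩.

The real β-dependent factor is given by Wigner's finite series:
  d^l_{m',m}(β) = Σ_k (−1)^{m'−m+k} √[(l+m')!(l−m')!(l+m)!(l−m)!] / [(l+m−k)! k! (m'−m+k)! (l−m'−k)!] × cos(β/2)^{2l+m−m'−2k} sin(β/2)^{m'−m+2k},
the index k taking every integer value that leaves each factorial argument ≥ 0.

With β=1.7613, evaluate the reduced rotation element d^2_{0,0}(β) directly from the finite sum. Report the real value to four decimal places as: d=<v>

d^2_{0,0}(β=1.7613) via Wigner's sum:
With c≡cos(β/2)=0.636650 and s≡sin(β/2)=0.771153, N=[2·2·2·2]^{1/2}=4.000000
Admissible k: 0..2 (factorial args all ≥0)
  k=0: (−1)^0·4.0000/(4)·0.6367^4·0.7712^0 = +0.164287
  k=1: (−1)^1·4.0000/(1)·0.6367^2·0.7712^2 = -0.964145
  k=2: (−1)^2·4.0000/(4)·0.6367^0·0.7712^4 = +0.353640
d^2_{0,0}(1.7613) = +0.164287 -0.964145 +0.353640 = -0.446218

d=-0.4462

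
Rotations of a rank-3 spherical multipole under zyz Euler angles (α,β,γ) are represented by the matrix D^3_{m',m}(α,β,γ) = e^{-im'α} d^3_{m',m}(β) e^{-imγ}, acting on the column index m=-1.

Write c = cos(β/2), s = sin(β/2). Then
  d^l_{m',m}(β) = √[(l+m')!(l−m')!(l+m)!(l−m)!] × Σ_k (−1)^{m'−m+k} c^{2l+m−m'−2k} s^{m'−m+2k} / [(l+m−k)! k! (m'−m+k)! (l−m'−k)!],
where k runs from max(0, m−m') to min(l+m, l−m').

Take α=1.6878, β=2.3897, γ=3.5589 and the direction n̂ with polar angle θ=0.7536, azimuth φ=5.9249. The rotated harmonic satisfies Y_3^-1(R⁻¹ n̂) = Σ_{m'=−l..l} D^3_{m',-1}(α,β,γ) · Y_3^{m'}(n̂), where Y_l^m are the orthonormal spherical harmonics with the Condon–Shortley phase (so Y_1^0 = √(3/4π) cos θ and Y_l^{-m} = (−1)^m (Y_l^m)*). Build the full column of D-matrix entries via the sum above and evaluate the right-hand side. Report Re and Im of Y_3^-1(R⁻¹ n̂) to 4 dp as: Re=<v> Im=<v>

Re=0.2845 Im=-0.2581

Need the full column D^3_{m',-1} for m'=−3..3 at α=1.6878, β=2.3897, γ=3.5589.
cos(β/2)=0.367153, sin(β/2)=0.930161
d^3_{-3,-1}: single k=2 term ⇒ +0.060890;  D = -0.042314+0.043785i
d^3_{-2,-1}: k∈[1..2] ⇒ +0.019624 -0.251910 = -0.232285;  D = -0.184734-0.140819i
d^3_{-1,-1}: k∈[0..2] ⇒ +0.002450 -0.125775 +0.605448 = +0.482123;  D = +0.245520-0.414924i
d^3_{0,-1}: k∈[0..2] ⇒ -0.021497 +0.413930 -0.885579 = -0.493146;  D = +0.450826+0.199872i
d^3_{1,-1}: k∈[0..2] ⇒ +0.094331 -0.807264 +0.647661 = -0.065272;  D = +0.019308-0.062351i
d^3_{2,-1}: k∈[0..1] ⇒ -0.251910 +0.808419 = +0.556510;  D = +0.547187+0.101438i
d^3_{3,-1}: single k=0 term ⇒ +0.390815;  D = +0.025891-0.389957i
Y_3^{m'}(θ=0.7536,φ=5.9249) and Σ D·Y over m':
  (-0.0423+0.0438i)·(+0.0636+0.1176i)  (-0.1847-0.1408i)·(+0.2631+0.2292i)  (+0.2455-0.4149i)·(+0.3436+0.1286i)  (+0.4508+0.1999i)·(-0.0928+0.0000i)  (+0.0193-0.0624i)·(-0.3436+0.1286i)  (+0.5472+0.1014i)·(+0.2631-0.2292i)  (+0.0259-0.3900i)·(-0.0636+0.1176i)
Y_3^-1(R⁻¹ n̂) = +0.284520-0.258066i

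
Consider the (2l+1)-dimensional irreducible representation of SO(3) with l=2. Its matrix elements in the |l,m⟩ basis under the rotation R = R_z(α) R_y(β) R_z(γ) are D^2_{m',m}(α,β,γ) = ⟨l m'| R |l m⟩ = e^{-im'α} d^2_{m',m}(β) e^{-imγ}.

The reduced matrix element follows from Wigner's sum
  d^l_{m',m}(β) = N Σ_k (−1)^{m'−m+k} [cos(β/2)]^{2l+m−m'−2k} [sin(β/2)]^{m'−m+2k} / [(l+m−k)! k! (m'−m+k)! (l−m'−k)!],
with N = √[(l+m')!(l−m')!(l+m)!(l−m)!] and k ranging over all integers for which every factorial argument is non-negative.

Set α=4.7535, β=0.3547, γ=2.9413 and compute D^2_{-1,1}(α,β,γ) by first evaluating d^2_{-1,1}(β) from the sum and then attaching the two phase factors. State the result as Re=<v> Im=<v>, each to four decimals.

Re=-0.0214 Im=0.0869

D^2_{-1,1}(4.7535,0.3547,2.9413) = e^{-i·-1·4.7535}·d^2_{-1,1}(0.3547)·e^{-i·1·2.9413}. Compute d first:
With c≡cos(β/2)=0.984315 and s≡sin(β/2)=0.176422, N=[1·6·6·1]^{1/2}=6.000000
The bounds max(0,m−m')=2 and min(l+m,l−m')=3 give 2 terms
  k=2: (−1)^0·6.0000/(2)·0.9843^2·0.1764^2 = +0.090468
  k=3: (−1)^1·6.0000/(6)·0.9843^0·0.1764^4 = -0.000969
d^2_{-1,1}(0.3547) = +0.090468 -0.000969 = +0.089499
D = (+0.041099-0.999155i)·(+0.089499)·(-0.980008-0.198956i) = -0.021396+0.086904i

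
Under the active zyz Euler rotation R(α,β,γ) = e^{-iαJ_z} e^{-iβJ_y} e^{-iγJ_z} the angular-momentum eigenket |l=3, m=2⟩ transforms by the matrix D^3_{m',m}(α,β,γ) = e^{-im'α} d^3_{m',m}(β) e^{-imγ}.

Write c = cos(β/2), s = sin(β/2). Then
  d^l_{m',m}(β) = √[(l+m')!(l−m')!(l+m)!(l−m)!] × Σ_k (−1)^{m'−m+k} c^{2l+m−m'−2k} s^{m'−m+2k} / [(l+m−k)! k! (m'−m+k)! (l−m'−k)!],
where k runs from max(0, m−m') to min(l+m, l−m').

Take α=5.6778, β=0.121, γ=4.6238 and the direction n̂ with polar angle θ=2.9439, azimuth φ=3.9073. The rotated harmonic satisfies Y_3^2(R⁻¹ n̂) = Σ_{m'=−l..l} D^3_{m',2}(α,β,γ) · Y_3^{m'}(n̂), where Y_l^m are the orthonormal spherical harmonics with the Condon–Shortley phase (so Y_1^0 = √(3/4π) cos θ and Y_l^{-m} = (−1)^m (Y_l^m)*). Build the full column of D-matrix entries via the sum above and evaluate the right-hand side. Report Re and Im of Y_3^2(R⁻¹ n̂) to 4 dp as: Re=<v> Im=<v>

Re=-0.0248 Im=-0.0356

Need the full column D^3_{m',2} for m'=−3..3 at α=5.6778, β=0.121, γ=4.6238.
cos(β/2)=0.998170, sin(β/2)=0.060463
d^3_{-3,2}: single k=5 term ⇒ +0.000002;  D = +0.000000+0.000002i
d^3_{-2,2}: k∈[4..5] ⇒ +0.000067 -0.000000 = +0.000067;  D = -0.000034+0.000057i
d^3_{-1,2}: k∈[3..4] ⇒ +0.001390 -0.000003 = +0.001388;  D = -0.001262+0.000576i
d^3_{0,2}: k∈[2..3] ⇒ +0.019877 -0.000073 = +0.019804;  D = -0.019494-0.003491i
d^3_{1,2}: k∈[1..2] ⇒ +0.189458 -0.001390 = +0.188068;  D = -0.133361-0.132607i
d^3_{2,2}: k∈[0..1] ⇒ +0.989073 -0.018146 = +0.970927;  D = -0.176544-0.954742i
d^3_{3,2}: single k=0 term ⇒ -0.146754;  D = -0.060180+0.133847i
Y_3^{m'}(θ=2.9439,φ=3.9073) and Σ D·Y over m':
  (+0.0000+0.0000i)·(+0.0021+0.0024i)  (-0.0000+0.0001i)·(-0.0015+0.0386i)  (-0.0013+0.0006i)·(-0.1742+0.1675i)  (-0.0195-0.0035i)·(-0.6612+0.0000i)  (-0.1334-0.1326i)·(+0.1742+0.1675i)  (-0.1765-0.9547i)·(-0.0015-0.0386i)  (-0.0602+0.1338i)·(-0.0021+0.0024i)
Y_3^2(R⁻¹ n̂) = -0.024811-0.035592i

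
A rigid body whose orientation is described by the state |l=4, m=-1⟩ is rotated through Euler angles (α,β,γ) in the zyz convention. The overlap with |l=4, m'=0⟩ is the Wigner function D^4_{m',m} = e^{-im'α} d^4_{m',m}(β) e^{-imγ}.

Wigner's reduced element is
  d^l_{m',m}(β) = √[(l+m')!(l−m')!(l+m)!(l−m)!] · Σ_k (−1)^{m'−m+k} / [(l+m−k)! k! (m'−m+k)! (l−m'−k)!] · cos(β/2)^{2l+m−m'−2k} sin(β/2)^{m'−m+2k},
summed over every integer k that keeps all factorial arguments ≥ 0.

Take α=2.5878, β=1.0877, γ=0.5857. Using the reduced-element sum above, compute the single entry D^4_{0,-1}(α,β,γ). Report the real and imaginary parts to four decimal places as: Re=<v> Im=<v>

First d^4_{0,-1}(β=1.0877), then the phase factors e^{-i(0)α} and e^{-i(-1)γ}:
With c≡cos(β/2)=0.855723 and s≡sin(β/2)=0.517434, N=[24·24·6·120]^{1/2}=643.987578
Admissible k: 0..3 (factorial args all ≥0)
  k=0: (−1)^1·643.9876/(144)·0.8557^7·0.5174^1 = -0.777504
  k=1: (−1)^2·643.9876/(24)·0.8557^5·0.5174^3 = +1.705681
  k=2: (−1)^3·643.9876/(24)·0.8557^3·0.5174^5 = -0.623652
  k=3: (−1)^4·643.9876/(144)·0.8557^1·0.5174^7 = +0.038004
d^4_{0,-1}(1.0877) = -0.777504 +1.705681 -0.623652 +0.038004 = +0.342530
Attach z-rotation phases: D = e^{-i(0)(2.5878)}·(+0.342530)·e^{-i(-1)(0.5857)} = +0.285439+0.189345i

Re=0.2854 Im=0.1893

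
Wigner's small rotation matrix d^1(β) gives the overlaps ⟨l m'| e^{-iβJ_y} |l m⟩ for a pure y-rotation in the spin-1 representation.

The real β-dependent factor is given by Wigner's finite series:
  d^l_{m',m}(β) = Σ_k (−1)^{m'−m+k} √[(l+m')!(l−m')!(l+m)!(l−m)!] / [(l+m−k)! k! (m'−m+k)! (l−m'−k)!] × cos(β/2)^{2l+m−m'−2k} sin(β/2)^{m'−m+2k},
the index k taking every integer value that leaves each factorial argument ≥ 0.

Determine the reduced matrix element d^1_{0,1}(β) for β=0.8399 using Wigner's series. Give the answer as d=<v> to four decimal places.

d^1_{0,1}(β=0.8399) via Wigner's sum:
With c≡cos(β/2)=0.913109 and s≡sin(β/2)=0.407715, N=[1·1·2·1]^{1/2}=1.414214
The bounds max(0,m−m')=1 and min(l+m,l−m')=1 give 1 term
  k=1: (−1)^0·1.4142/(1)·0.9131^1·0.4077^1 = +0.526495
d^1_{0,1}(0.8399) = +0.526495

d=0.5265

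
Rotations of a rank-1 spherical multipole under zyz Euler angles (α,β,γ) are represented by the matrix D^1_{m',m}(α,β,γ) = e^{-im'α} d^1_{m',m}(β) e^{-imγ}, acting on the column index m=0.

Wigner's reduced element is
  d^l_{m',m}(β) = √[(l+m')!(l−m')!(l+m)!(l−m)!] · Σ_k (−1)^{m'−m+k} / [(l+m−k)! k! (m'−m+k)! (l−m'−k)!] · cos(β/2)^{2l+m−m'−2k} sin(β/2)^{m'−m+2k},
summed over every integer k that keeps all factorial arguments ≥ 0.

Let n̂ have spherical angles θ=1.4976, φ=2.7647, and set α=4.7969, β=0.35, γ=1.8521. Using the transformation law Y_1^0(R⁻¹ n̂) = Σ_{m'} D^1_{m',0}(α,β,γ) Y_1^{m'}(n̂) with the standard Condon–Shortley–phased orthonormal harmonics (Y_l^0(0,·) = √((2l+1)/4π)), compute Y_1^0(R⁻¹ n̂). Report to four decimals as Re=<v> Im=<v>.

Re=-0.0408 Im=0.0000

Need the full column D^1_{m',0} for m'=−1..1 at α=4.7969, β=0.35, γ=1.8521.
cos(β/2)=0.984727, sin(β/2)=0.174108
d^1_{-1,0}: single k=1 term ⇒ +0.242465;  D = +0.020467-0.241600i
d^1_{0,0}: k∈[0..1] ⇒ +0.969686 -0.030314 = +0.939373;  D = +0.939373+0.000000i
d^1_{1,0}: single k=0 term ⇒ -0.242465;  D = -0.020467-0.241600i
Y_1^{m'}(θ=1.4976,φ=2.7647) and Σ D·Y over m':
  (+0.0205-0.2416i)·(-0.3204-0.1268i)  (+0.9394+0.0000i)·(+0.0357+0.0000i)  (-0.0205-0.2416i)·(+0.3204-0.1268i)
Y_1^0(R⁻¹ n̂) = -0.040825+0.000000i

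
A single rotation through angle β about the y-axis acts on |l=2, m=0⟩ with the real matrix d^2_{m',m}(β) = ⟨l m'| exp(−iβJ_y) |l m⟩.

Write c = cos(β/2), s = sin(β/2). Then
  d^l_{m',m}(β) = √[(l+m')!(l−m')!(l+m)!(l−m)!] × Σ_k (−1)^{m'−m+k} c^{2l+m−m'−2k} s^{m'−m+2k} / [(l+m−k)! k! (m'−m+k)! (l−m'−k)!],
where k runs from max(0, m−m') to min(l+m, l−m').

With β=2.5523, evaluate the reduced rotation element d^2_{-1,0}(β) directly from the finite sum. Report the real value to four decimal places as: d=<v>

d^2_{-1,0}(β=2.5523) via Wigner's sum:
c=cos(2.5523/2)=0.290401, s=sin(2.5523/2)=0.956905; N=√[1·6·2·2]=4.898979
k∈{1,2} keeps every argument non-negative
  k=1: (−1)^0·4.8990/(2)·0.2904^3·0.9569^1 = +0.057404
  k=2: (−1)^1·4.8990/(2)·0.2904^1·0.9569^3 = -0.623276
d^2_{-1,0}(2.5523) = +0.057404 -0.623276 = -0.565873

d=-0.5659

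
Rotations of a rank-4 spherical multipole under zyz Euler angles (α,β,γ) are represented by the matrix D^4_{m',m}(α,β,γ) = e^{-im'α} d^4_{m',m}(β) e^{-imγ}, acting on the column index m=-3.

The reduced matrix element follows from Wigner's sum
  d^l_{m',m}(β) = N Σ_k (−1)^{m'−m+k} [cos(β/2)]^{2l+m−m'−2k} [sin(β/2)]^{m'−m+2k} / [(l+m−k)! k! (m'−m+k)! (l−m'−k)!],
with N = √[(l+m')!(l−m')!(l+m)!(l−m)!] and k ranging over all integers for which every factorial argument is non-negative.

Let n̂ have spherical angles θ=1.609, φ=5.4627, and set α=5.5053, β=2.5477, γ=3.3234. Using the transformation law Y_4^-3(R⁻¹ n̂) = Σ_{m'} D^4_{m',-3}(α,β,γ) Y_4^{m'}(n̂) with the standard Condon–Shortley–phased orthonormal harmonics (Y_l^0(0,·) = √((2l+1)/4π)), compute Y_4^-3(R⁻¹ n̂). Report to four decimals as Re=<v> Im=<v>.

Need the full column D^4_{m',-3} for m'=−4..4 at α=5.5053, β=2.5477, γ=3.3234.
cos(β/2)=0.292602, sin(β/2)=0.956234
d^4_{-4,-3}: single k=1 term ⇒ +0.000497;  D = +0.000417+0.000270i
d^4_{-3,-3}: k∈[0..1] ⇒ +0.000054 -0.004017 = -0.003963;  D = -0.000855-0.003870i
d^4_{-2,-3}: k∈[0..1] ⇒ -0.000657 +0.021050 = +0.020393;  D = -0.010840+0.017274i
d^4_{-1,-3}: k∈[0..1] ⇒ +0.004555 -0.081074 = -0.076520;  D = +0.074461-0.017628i
d^4_{0,-3}: k∈[0..1] ⇒ -0.022189 +0.236982 = +0.214793;  D = -0.183628-0.111430i
d^4_{1,-3}: k∈[0..1] ⇒ +0.081074 -0.519529 = -0.438455;  D = +0.107408+0.425095i
d^4_{2,-3}: k∈[0..1] ⇒ -0.224821 +0.800371 = +0.575550;  D = +0.291156-0.496473i
d^4_{3,-3}: k∈[0..1] ⇒ +0.458182 -0.699061 = -0.240879;  D = -0.232627+0.062511i
d^4_{4,-3}: single k=0 term ⇒ -0.605024;  D = -0.526437-0.298190i
Y_4^{m'}(θ=1.609,φ=5.4627) and Σ D·Y over m':
  (+0.0004+0.0003i)·(-0.4369-0.0617i)  (-0.0009-0.0039i)·(+0.0371-0.0300i)  (-0.0108+0.0173i)·(+0.0232-0.3298i)  (+0.0745-0.0176i)·(+0.0368+0.0395i)  (-0.1836-0.1114i)·(+0.3127+0.0000i)  (+0.1074+0.4251i)·(-0.0368+0.0395i)  (+0.2912-0.4965i)·(+0.0232+0.3298i)  (-0.2326+0.0625i)·(-0.0371-0.0300i)  (-0.5264-0.2982i)·(-0.4369+0.0617i)
Y_4^-3(R⁻¹ n̂) = +0.359806+0.146715i

Re=0.3598 Im=0.1467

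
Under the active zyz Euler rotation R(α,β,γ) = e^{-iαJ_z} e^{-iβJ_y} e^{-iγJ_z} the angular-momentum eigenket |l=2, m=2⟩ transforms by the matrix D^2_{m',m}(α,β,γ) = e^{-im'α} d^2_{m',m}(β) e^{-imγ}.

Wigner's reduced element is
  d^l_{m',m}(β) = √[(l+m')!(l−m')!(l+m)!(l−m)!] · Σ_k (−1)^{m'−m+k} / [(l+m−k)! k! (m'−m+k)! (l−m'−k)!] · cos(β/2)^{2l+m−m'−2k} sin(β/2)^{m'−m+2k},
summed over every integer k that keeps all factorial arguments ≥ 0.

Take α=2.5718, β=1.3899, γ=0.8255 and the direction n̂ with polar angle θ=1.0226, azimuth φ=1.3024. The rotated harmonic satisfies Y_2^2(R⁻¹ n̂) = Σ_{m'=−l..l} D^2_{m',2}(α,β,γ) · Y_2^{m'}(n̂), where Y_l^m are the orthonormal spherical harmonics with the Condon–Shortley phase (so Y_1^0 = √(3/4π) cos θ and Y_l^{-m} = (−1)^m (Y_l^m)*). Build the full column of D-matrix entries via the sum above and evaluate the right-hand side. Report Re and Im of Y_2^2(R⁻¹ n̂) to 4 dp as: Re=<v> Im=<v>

Need the full column D^2_{m',2} for m'=−2..2 at α=2.5718, β=1.3899, γ=0.8255.
cos(β/2)=0.768086, sin(β/2)=0.640347
d^2_{-2,2}: single k=4 term ⇒ +0.168136;  D = -0.157885-0.057813i
d^2_{-1,2}: single k=3 term ⇒ +0.403354;  D = +0.244103+0.321104i
d^2_{0,2}: single k=2 term ⇒ +0.592551;  D = -0.047474-0.590646i
d^2_{1,2}: single k=1 term ⇒ +0.580329;  D = -0.272907+0.512156i
d^2_{2,2}: single k=0 term ⇒ +0.348048;  D = +0.303516-0.170339i
Y_2^{m'}(θ=1.0226,φ=1.3024) and Σ D·Y over m':
  (-0.1579-0.0578i)·(-0.2418-0.1439i)  (+0.2441+0.3211i)·(+0.0911-0.3313i)  (-0.0475-0.5906i)·(-0.0584+0.0000i)  (-0.2729+0.5122i)·(-0.0911-0.3313i)  (+0.3035-0.1703i)·(-0.2418+0.1439i)
Y_2^2(R⁻¹ n̂) = +0.306933+0.148190i

Re=0.3069 Im=0.1482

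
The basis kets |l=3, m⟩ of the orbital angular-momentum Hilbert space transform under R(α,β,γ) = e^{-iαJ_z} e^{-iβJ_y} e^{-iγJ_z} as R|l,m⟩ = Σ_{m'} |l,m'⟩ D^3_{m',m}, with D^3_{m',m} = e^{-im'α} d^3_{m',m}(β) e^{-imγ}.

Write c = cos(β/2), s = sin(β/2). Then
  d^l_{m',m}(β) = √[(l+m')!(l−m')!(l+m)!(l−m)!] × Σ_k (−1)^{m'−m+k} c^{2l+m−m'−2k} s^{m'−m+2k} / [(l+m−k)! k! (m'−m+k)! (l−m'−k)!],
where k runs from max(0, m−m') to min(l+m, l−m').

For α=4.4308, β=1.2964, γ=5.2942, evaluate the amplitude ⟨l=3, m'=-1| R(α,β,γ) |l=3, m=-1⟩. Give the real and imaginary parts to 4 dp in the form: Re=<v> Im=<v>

Re=0.3959 Im=0.1225

D^3_{-1,-1}(4.4308,1.2964,5.2942) = e^{-i·-1·4.4308}·d^3_{-1,-1}(1.2964)·e^{-i·-1·5.2942}. Compute d first:
c=cos(1.2964/2)=0.797172, s=sin(1.2964/2)=0.603752; N=√[2·24·2·24]=48.000000
Admissible k: 0..2 (factorial args all ≥0)
  k=0: (−1)^0·48.0000/(48)·0.7972^6·0.6038^0 = +0.256633
  k=1: (−1)^1·48.0000/(6)·0.7972^4·0.6038^2 = -1.177648
  k=2: (−1)^2·48.0000/(8)·0.7972^2·0.6038^4 = +0.506630
d^3_{-1,-1}(1.2964) = +0.256633 -1.177648 +0.506630 = -0.414386
Attach z-rotation phases: D = e^{-i(-1)(4.4308)}·(-0.414386)·e^{-i(-1)(5.2942)} = +0.395851+0.122547i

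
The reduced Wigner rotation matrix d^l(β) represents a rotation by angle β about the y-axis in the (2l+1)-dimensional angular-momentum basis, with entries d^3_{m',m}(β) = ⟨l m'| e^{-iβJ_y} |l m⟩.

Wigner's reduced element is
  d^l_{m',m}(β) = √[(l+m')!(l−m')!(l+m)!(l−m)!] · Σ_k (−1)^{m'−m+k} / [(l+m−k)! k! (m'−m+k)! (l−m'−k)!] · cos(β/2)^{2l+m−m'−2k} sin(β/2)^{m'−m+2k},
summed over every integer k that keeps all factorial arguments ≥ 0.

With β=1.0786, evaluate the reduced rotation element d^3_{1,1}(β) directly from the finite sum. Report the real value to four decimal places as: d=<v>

d=-0.4373

d^3_{1,1}(β=1.0786) via Wigner's sum:
c=cos(1.0786/2)=0.858068, s=sin(1.0786/2)=0.513535; N=√[24·2·24·2]=48.000000
k∈{0,1,2} keeps every argument non-negative
  k=0: (−1)^0·48.0000/(48)·0.8581^6·0.5135^0 = +0.399146
  k=1: (−1)^1·48.0000/(6)·0.8581^4·0.5135^2 = -1.143717
  k=2: (−1)^2·48.0000/(8)·0.8581^2·0.5135^4 = +0.307239
d^3_{1,1}(1.0786) = +0.399146 -1.143717 +0.307239 = -0.437332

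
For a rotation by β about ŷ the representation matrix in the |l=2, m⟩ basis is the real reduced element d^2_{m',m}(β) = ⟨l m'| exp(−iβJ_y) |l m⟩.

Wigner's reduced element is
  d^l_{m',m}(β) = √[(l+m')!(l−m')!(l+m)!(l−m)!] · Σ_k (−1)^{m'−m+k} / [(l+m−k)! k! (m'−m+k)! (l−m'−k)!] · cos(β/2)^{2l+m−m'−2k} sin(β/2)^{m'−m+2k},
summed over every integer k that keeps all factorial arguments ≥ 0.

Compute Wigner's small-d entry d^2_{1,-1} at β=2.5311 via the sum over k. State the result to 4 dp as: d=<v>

d=-0.5810

d^2_{1,-1}(β=2.5311) via Wigner's sum:
Half-angle: c=0.300528, s=0.953773. N=√(6·1·1·6)=6.000000
The bounds max(0,m−m')=0 and min(l+m,l−m')=1 give 2 terms
  k=0: (−1)^2·6.0000/(2)·0.3005^2·0.9538^2 = +0.246480
  k=1: (−1)^3·6.0000/(6)·0.3005^0·0.9538^4 = -0.827523
d^2_{1,-1}(2.5311) = +0.246480 -0.827523 = -0.581043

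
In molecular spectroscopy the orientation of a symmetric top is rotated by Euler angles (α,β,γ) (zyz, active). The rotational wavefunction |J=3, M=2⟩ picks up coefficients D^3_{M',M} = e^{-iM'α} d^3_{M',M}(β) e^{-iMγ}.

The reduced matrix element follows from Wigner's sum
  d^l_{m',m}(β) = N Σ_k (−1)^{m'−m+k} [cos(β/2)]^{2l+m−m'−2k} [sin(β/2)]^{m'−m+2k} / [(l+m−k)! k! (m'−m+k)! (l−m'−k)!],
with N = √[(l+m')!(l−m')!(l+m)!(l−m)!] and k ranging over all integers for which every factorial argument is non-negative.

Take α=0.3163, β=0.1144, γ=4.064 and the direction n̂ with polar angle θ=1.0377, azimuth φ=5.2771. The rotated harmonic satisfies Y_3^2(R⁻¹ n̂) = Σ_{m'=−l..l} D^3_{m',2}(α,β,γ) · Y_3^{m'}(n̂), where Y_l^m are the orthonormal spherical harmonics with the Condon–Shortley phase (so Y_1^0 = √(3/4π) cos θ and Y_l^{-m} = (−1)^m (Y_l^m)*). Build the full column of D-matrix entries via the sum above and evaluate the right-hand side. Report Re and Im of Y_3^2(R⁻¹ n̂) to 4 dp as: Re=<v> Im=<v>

Re=-0.0338 Im=0.3879

Need the full column D^3_{m',2} for m'=−3..3 at α=0.3163, β=0.1144, γ=4.064.
cos(β/2)=0.998365, sin(β/2)=0.057169
d^3_{-3,2}: single k=5 term ⇒ +0.000001;  D = +0.000001-0.000001i
d^3_{-2,2}: k∈[4..5] ⇒ +0.000053 -0.000000 = +0.000053;  D = +0.000019-0.000050i
d^3_{-1,2}: k∈[3..4] ⇒ +0.001176 -0.000002 = +0.001174;  D = +0.000050-0.001173i
d^3_{0,2}: k∈[2..3] ⇒ +0.017784 -0.000058 = +0.017726;  D = -0.004797-0.017065i
d^3_{1,2}: k∈[1..2] ⇒ +0.179310 -0.001176 = +0.178134;  D = -0.099154-0.147987i
d^3_{2,2}: k∈[0..1] ⇒ +0.990227 -0.016235 = +0.973992;  D = -0.766945-0.600381i
d^3_{3,2}: single k=0 term ⇒ -0.138893;  D = +0.130573+0.047349i
Y_3^{m'}(θ=1.0377,φ=5.2771) and Σ D·Y over m':
  (+0.0000-0.0000i)·(-0.2645+0.0328i)  (+0.0000-0.0000i)·(-0.1646+0.3483i)  (+0.0000-0.0012i)·(+0.0434+0.0685i)  (-0.0048-0.0171i)·(-0.3240+0.0000i)  (-0.0992-0.1480i)·(-0.0434+0.0685i)  (-0.7669-0.6004i)·(-0.1646-0.3483i)  (+0.1306+0.0473i)·(+0.2645+0.0328i)
Y_3^2(R⁻¹ n̂) = -0.033834+0.387875i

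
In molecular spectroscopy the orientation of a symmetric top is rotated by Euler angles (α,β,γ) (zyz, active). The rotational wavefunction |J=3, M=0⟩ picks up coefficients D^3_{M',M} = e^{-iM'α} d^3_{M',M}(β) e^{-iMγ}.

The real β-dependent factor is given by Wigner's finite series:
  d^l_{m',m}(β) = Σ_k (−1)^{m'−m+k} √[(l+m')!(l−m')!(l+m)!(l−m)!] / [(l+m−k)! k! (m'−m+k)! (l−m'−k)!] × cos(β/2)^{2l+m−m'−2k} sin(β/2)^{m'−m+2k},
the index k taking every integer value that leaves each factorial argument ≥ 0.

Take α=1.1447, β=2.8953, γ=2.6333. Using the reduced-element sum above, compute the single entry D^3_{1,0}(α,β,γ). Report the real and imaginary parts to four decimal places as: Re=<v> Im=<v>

First d^3_{1,0}(β=2.8953), then the phase factors e^{-i(1)α} and e^{-i(0)γ}:
c=cos(2.8953/2)=0.122835, s=sin(2.8953/2)=0.992427; N=√[24·2·6·6]=41.569219
k: max(0,(0)−(1))=0 … min(3+(0),3−(1))=2
  k=0: (−1)^1·41.5692/(12)·0.1228^5·0.9924^1 = -0.000096
  k=1: (−1)^2·41.5692/(4)·0.1228^3·0.9924^3 = +0.018827
  k=2: (−1)^3·41.5692/(12)·0.1228^1·0.9924^5 = -0.409644
d^3_{1,0}(2.8953) = -0.000096 +0.018827 -0.409644 = -0.390914
D = (+0.413319-0.910586i)·(-0.390914)·(+1.000000+0.000000i) = -0.161572+0.355960i

Re=-0.1616 Im=0.3560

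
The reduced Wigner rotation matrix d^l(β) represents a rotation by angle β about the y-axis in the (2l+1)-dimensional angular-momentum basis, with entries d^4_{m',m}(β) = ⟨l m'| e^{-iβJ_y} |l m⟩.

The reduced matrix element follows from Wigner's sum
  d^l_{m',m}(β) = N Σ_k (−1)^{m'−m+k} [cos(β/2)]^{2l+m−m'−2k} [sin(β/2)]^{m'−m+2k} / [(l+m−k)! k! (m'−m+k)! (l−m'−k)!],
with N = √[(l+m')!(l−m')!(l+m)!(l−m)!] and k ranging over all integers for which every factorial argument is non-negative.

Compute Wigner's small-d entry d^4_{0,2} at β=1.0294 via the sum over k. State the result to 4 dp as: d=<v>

d^4_{0,2}(β=1.0294) via Wigner's sum:
Half-angle: c=0.870440, s=0.492274. N=√(24·24·720·2)=910.735966
The bounds max(0,m−m')=2 and min(l+m,l−m')=4 give 3 terms
  k=2: (−1)^0·910.7360/(96)·0.8704^6·0.4923^2 = +0.999929
  k=3: (−1)^1·910.7360/(36)·0.8704^4·0.4923^4 = -0.852850
  k=4: (−1)^2·910.7360/(96)·0.8704^2·0.4923^6 = +0.102291
d^4_{0,2}(1.0294) = +0.999929 -0.852850 +0.102291 = +0.249369

d=0.2494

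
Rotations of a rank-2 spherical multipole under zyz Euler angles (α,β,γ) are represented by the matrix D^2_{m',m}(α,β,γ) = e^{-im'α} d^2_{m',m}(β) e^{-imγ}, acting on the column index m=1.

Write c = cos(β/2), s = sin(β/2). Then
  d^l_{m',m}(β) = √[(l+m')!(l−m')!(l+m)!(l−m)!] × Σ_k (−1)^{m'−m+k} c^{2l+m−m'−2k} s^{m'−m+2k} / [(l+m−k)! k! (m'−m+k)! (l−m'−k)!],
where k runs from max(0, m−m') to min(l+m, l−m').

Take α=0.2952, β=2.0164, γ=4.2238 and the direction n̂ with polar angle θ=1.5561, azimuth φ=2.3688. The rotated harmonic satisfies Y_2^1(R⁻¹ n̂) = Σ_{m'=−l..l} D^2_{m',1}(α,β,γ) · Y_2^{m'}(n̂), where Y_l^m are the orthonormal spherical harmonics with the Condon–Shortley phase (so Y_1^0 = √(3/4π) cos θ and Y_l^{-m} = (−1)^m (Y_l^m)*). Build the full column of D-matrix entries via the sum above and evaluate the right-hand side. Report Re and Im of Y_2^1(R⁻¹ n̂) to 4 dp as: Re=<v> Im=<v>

Re=-0.2947 Im=-0.0816

Need the full column D^2_{m',1} for m'=−2..2 at α=0.2952, β=2.0164, γ=4.2238.
cos(β/2)=0.533384, sin(β/2)=0.845873
d^2_{-2,1}: single k=3 term ⇒ +0.645633;  D = -0.569113+0.304881i
d^2_{-1,1}: k∈[2..3] ⇒ +0.610678 -0.511942 = +0.098735;  D = -0.069704+0.069929i
d^2_{0,1}: k∈[1..2] ⇒ +0.314413 -0.790736 = -0.476322;  D = +0.223576-0.420591i
d^2_{1,1}: k∈[0..1] ⇒ +0.080939 -0.610678 = -0.529738;  D = +0.101808-0.519863i
d^2_{2,1}: single k=0 term ⇒ -0.256718;  D = -0.026092-0.255388i
Y_2^{m'}(θ=1.5561,φ=2.3688) and Σ D·Y over m':
  (-0.5691+0.3049i)·(+0.0097+0.3861i)  (-0.0697+0.0699i)·(-0.0081-0.0079i)  (+0.2236-0.4206i)·(-0.3152+0.0000i)  (+0.1018-0.5199i)·(+0.0081-0.0079i)  (-0.0261-0.2554i)·(+0.0097-0.3861i)
Y_2^1(R⁻¹ n̂) = -0.294737-0.081645i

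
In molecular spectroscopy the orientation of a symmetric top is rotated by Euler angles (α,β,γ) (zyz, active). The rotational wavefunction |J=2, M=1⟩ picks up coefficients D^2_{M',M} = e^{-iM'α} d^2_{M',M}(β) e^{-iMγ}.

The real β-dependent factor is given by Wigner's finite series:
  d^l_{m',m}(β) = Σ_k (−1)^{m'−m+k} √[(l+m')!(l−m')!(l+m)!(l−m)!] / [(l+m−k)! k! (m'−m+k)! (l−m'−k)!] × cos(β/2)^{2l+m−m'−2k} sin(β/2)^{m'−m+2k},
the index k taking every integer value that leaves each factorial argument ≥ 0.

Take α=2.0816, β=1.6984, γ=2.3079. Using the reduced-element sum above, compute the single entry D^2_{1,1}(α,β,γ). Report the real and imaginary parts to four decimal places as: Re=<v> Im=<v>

Re=0.1737 Im=-0.5191

D^2_{1,1}(2.0816,1.6984,2.3079) = e^{-i·1·2.0816}·d^2_{1,1}(1.6984)·e^{-i·1·2.3079}. Compute d first:
c=cos(1.6984/2)=0.660584, s=sin(1.6984/2)=0.750752; N=√[6·1·6·1]=6.000000
k∈{0,1} keeps every argument non-negative
  k=0: (−1)^0·6.0000/(6)·0.6606^4·0.7508^0 = +0.190420
  k=1: (−1)^1·6.0000/(2)·0.6606^2·0.7508^2 = -0.737854
d^2_{1,1}(1.6984) = +0.190420 -0.737854 = -0.547434
Attach z-rotation phases: D = e^{-i(1)(2.0816)}·(-0.547434)·e^{-i(1)(2.3079)} = +0.173705-0.519144i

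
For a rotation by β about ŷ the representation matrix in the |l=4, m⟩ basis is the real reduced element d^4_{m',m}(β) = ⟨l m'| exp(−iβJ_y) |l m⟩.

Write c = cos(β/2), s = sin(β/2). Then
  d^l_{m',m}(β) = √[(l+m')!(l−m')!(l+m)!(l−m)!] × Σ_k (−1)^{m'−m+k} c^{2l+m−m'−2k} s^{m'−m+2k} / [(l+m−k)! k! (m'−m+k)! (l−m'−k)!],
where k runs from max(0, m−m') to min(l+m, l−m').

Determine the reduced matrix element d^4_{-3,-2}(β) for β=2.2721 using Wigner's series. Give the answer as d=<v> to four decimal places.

d=-0.1030

d^4_{-3,-2}(β=2.2721) via Wigner's sum:
Half-angle: c=0.421180, s=0.906977. N=√(1·5040·2·720)=2693.993318
k: max(0,(-2)−(-3))=1 … min(4+(-2),4−(-3))=2
  k=1: (−1)^0·2693.9933/(720)·0.4212^7·0.9070^1 = +0.007979
  k=2: (−1)^1·2693.9933/(240)·0.4212^5·0.9070^3 = -0.110998
d^4_{-3,-2}(2.2721) = +0.007979 -0.110998 = -0.103019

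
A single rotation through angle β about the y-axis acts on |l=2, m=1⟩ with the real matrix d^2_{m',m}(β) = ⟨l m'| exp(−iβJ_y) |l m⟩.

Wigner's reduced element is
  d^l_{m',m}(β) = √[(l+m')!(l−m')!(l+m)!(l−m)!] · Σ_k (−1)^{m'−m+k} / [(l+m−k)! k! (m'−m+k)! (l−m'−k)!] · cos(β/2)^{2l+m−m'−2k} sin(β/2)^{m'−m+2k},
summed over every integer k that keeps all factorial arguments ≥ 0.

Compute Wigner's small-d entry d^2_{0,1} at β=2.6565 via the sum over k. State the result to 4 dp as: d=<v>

d=-0.5052

d^2_{0,1}(β=2.6565) via Wigner's sum:
Half-angle: c=0.240175, s=0.970730. N=√(2·2·6·1)=4.898979
k∈{1,2} keeps every argument non-negative
  k=1: (−1)^0·4.8990/(2)·0.2402^3·0.9707^1 = +0.032943
  k=2: (−1)^1·4.8990/(2)·0.2402^1·0.9707^3 = -0.538144
d^2_{0,1}(2.6565) = +0.032943 -0.538144 = -0.505201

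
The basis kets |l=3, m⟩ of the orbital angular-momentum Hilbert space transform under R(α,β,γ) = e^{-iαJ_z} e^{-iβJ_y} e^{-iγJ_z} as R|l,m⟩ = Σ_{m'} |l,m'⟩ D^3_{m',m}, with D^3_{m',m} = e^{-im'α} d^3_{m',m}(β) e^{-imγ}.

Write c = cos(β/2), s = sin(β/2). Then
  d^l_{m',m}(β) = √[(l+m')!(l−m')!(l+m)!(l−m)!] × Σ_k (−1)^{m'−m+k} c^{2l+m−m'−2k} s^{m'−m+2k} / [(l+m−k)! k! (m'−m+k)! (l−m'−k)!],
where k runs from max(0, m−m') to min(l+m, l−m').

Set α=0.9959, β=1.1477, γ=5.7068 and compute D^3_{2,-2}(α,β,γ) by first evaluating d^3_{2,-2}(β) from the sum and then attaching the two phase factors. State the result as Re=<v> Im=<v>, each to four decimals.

Re=-0.2807 Im=0.0008

First d^3_{2,-2}(β=1.1477), then the phase factors e^{-i(2)α} and e^{-i(-2)γ}:
c=cos(1.1477/2)=0.839817, s=sin(1.1477/2)=0.542869; N=√[120·1·1·120]=120.000000
The bounds max(0,m−m')=0 and min(l+m,l−m')=1 give 2 terms
  k=0: (−1)^4·120.0000/(24)·0.8398^2·0.5429^4 = +0.306282
  k=1: (−1)^5·120.0000/(120)·0.8398^0·0.5429^6 = -0.025596
d^3_{2,-2}(1.1477) = +0.306282 -0.025596 = +0.280686
Attach z-rotation phases: D = e^{-i(2)(0.9959)}·(+0.280686)·e^{-i(-2)(5.7068)} = -0.280684+0.000836i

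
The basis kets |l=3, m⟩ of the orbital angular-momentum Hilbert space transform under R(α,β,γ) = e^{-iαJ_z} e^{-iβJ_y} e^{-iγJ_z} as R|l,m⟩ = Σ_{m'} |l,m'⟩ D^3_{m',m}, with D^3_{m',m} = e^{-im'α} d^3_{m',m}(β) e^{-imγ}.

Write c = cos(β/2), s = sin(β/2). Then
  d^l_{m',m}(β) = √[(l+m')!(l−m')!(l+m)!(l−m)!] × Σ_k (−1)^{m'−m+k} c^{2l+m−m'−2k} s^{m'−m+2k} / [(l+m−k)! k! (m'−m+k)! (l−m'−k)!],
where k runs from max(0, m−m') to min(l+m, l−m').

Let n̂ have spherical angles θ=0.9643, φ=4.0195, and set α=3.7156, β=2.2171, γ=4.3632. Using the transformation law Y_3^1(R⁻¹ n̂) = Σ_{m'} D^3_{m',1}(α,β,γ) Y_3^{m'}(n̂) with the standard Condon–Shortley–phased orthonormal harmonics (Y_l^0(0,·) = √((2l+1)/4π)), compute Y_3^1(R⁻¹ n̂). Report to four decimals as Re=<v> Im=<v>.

Need the full column D^3_{m',1} for m'=−3..3 at α=3.7156, β=2.2171, γ=4.3632.
cos(β/2)=0.445960, sin(β/2)=0.895053
d^3_{-3,1}: single k=4 term ⇒ +0.494347;  D = +0.433732+0.237183i
d^3_{-2,1}: k∈[3..4] ⇒ +0.402220 -0.810102 = -0.407882;  D = +0.406778-0.029990i
d^3_{-1,1}: k∈[2..4] ⇒ +0.190122 -1.021119 +0.514153 = -0.316844;  D = -0.252694+0.191144i
d^3_{0,1}: k∈[1..3] ⇒ +0.054691 -0.660915 +0.887422 = +0.281199;  D = -0.096208+0.264228i
d^3_{1,1}: k∈[0..2] ⇒ +0.007866 -0.253496 +0.765839 = +0.520210;  D = -0.115970-0.507119i
d^3_{2,1}: k∈[0..1] ⇒ -0.049926 +0.402220 = +0.352294;  D = +0.252432+0.245742i
d^3_{3,1}: single k=0 term ⇒ +0.122723;  D = -0.120326-0.024136i
Y_3^{m'}(θ=0.9643,φ=4.0195) and Σ D·Y over m':
  (+0.4337+0.2372i)·(+0.2022+0.1126i)  (+0.4068-0.0300i)·(-0.0723-0.3866i)  (-0.2527+0.1911i)·(-0.1059+0.1276i)  (-0.0962+0.2642i)·(-0.2926+0.0000i)  (-0.1160-0.5071i)·(+0.1059+0.1276i)  (+0.2524+0.2457i)·(-0.0723+0.3866i)  (-0.1203-0.0241i)·(-0.2022+0.1126i)
Y_3^1(R⁻¹ n̂) = +0.016731-0.185457i

Re=0.0167 Im=-0.1855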